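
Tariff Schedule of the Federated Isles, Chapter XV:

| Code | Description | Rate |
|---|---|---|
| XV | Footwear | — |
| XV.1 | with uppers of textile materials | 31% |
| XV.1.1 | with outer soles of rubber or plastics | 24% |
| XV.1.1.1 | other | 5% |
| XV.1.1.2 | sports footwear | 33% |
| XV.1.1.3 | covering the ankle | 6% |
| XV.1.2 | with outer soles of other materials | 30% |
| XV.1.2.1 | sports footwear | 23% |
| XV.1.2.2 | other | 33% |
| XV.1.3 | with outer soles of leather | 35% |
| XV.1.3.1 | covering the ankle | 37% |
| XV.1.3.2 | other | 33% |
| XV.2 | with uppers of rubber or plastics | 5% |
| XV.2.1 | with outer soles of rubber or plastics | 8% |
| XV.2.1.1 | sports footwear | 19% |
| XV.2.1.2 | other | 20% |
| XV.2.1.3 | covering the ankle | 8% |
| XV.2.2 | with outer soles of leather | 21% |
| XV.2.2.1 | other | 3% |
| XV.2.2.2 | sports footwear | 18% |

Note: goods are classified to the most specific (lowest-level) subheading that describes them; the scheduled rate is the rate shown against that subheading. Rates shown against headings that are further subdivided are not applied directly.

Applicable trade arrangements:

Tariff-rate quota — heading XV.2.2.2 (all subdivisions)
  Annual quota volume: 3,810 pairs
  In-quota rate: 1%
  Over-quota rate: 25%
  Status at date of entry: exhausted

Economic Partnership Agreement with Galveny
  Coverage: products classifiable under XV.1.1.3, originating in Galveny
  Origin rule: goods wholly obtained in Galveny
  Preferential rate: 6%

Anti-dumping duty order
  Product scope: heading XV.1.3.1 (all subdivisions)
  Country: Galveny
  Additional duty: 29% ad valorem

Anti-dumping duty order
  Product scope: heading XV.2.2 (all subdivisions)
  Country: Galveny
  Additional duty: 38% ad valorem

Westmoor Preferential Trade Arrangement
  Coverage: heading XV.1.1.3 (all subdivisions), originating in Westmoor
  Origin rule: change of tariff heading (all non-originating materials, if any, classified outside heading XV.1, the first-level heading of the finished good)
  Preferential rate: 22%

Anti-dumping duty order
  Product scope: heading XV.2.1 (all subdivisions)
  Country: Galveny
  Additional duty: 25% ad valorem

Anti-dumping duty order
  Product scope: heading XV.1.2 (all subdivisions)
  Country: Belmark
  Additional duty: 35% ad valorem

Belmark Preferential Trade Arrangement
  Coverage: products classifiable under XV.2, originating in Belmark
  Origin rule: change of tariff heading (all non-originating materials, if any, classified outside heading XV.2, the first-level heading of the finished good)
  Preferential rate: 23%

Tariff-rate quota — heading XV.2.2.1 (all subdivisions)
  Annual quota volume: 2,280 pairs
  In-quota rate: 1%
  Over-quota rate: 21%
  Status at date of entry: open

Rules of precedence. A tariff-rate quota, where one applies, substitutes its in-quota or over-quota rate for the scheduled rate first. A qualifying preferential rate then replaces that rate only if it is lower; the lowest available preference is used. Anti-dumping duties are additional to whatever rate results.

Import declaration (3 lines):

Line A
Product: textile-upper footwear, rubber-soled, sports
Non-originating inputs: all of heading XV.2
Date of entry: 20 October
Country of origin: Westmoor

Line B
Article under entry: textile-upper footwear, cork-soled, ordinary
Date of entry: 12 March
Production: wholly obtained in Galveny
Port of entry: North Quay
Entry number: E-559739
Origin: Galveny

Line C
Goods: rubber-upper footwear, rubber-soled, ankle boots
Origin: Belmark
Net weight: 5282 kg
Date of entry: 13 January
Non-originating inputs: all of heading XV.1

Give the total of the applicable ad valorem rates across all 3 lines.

74%

Line A: textile-upper → XV.1; rubber-soled → XV.1.1; sports → XV.1.1.2. Scheduled 33%. Westmoor agreement on XV.1.1.3: XV.1.1.2 not covered. → 33%.
Line B: textile-upper → XV.1; cork-soled → XV.1.2; ordinary → XV.1.2.2. Scheduled 33%. Galveny agreement on XV.1.1.3: XV.1.2.2 not covered. → 33%.
Line C: rubber-upper → XV.2; rubber-soled → XV.2.1; ankle boots → XV.2.1.3. Scheduled 8%. Belmark agreement on XV.2: CTH met → 23% available; preference 23% not lower than 8% → no reduction. → 8%.
Sum: 33% + 33% + 8% = 74%.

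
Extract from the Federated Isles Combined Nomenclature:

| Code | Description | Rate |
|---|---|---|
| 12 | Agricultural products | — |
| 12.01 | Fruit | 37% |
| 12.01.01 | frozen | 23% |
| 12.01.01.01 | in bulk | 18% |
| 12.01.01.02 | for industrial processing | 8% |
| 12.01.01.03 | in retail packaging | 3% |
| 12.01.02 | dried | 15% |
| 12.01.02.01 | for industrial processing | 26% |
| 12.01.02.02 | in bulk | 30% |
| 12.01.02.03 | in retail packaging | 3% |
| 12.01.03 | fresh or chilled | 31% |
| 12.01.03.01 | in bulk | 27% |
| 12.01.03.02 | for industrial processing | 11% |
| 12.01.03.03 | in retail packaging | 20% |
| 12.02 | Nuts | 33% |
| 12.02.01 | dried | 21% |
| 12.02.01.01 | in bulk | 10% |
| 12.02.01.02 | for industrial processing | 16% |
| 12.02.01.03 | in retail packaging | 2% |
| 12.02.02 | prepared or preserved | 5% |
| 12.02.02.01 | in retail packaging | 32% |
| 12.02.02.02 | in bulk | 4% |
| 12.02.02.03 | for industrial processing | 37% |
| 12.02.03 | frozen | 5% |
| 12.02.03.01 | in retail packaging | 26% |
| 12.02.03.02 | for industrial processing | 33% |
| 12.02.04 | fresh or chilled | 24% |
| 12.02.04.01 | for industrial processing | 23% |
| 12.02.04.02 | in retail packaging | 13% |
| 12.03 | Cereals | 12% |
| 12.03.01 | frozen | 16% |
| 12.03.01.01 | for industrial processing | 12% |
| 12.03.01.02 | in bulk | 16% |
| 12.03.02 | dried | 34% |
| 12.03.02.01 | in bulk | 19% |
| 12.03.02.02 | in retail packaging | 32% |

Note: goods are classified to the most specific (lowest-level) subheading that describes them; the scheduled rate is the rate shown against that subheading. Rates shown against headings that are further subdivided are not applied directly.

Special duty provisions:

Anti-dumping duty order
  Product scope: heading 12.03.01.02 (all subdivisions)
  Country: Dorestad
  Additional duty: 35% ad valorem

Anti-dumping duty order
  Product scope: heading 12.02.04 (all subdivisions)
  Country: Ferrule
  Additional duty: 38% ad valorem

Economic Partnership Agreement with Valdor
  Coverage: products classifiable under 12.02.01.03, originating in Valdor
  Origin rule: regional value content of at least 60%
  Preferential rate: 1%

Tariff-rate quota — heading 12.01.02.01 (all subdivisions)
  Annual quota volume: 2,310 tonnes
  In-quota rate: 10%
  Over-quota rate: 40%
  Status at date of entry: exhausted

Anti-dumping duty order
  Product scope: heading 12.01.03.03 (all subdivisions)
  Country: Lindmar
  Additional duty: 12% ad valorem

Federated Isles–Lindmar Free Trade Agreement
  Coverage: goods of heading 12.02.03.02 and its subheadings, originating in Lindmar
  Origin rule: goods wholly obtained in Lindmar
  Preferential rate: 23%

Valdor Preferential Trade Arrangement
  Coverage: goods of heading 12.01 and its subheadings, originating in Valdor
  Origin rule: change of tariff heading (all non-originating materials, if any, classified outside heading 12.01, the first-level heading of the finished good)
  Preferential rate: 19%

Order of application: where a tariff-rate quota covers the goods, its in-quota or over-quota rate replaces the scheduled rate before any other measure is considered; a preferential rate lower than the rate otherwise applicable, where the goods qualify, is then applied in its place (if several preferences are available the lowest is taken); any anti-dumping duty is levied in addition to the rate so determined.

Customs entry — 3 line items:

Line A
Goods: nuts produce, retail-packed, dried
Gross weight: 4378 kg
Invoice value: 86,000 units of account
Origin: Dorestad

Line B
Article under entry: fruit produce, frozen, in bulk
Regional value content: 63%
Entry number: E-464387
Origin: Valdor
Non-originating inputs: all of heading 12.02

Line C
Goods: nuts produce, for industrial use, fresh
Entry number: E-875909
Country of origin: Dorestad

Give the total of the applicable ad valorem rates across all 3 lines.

43%

Line A: nuts → 12.02; dried → 12.02.01; retail-packed → 12.02.01.03. Scheduled 2%. No special measure applies. → 2%.
Line B: fruit → 12.01; frozen → 12.01.01; in bulk → 12.01.01.01. Scheduled 18%. Valdor agreement on 12.02.01.03: 12.01.01.01 not covered; Valdor agreement on 12.01: CTH met → 19% available; preference 19% not lower than 18% → no reduction. → 18%.
Line C: nuts → 12.02; fresh → 12.02.04; for industrial use → 12.02.04.01. Scheduled 23%. No special measure applies. → 23%.
Sum: 2% + 18% + 23% = 43%.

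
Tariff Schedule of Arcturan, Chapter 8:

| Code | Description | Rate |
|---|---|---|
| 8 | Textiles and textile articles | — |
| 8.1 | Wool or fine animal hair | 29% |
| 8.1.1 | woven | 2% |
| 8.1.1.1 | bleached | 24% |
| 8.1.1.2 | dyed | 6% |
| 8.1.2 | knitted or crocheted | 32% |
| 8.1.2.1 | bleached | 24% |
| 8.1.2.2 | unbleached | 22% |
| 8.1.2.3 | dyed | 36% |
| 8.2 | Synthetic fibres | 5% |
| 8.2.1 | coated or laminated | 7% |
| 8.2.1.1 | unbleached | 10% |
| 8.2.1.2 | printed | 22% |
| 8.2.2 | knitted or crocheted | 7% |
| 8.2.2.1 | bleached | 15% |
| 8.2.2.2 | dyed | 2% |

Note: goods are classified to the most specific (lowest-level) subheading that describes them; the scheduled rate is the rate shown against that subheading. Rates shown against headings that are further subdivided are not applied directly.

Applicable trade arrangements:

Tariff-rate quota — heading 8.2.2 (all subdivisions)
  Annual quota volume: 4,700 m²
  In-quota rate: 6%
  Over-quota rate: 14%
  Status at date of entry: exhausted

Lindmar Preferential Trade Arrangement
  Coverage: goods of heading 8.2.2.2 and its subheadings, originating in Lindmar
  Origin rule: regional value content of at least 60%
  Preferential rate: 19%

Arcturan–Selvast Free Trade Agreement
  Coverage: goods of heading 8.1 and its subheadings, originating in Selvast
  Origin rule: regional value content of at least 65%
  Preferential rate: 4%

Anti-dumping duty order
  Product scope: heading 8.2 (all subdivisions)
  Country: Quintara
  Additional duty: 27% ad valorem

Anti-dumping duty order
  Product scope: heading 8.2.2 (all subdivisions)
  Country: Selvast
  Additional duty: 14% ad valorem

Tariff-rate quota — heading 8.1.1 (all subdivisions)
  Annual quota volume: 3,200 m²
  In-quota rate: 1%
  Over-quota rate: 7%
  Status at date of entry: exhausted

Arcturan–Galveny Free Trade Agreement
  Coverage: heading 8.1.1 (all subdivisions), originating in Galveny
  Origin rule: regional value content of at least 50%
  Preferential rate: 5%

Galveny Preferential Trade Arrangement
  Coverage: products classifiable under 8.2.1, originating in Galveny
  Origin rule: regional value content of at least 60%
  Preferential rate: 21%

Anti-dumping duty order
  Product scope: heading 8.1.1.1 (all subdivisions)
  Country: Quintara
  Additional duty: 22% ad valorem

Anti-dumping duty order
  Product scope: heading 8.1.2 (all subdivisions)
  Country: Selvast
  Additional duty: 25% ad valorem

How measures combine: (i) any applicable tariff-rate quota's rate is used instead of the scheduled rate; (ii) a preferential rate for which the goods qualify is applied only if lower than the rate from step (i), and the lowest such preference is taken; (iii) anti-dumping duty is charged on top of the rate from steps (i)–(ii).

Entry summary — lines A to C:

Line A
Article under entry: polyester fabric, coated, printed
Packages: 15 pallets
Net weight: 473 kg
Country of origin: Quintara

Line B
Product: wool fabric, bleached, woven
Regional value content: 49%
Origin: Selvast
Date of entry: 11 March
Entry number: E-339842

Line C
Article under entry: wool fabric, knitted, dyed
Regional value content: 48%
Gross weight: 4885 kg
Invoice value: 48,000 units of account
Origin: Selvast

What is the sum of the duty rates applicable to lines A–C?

Line A: polyester → 8.2; coated → 8.2.1; printed → 8.2.1.2. Scheduled 22%. anti-dumping (Quintara, 8.2): +27%; total 22% + 27% = 49%. → 49%.
Line B: wool → 8.1; woven → 8.1.1; bleached → 8.1.1.1. Scheduled 24%. quota on 8.1.1 exhausted → over-quota 7%; Selvast agreement on 8.1: RVC < 65%. → 7%.
Line C: wool → 8.1; knitted → 8.1.2; dyed → 8.1.2.3. Scheduled 36%. Selvast agreement on 8.1: RVC < 65%; anti-dumping (Selvast, 8.1.2): +25%; total 36% + 25% = 61%. → 61%.
Sum: 49% + 7% + 61% = 117%.

117%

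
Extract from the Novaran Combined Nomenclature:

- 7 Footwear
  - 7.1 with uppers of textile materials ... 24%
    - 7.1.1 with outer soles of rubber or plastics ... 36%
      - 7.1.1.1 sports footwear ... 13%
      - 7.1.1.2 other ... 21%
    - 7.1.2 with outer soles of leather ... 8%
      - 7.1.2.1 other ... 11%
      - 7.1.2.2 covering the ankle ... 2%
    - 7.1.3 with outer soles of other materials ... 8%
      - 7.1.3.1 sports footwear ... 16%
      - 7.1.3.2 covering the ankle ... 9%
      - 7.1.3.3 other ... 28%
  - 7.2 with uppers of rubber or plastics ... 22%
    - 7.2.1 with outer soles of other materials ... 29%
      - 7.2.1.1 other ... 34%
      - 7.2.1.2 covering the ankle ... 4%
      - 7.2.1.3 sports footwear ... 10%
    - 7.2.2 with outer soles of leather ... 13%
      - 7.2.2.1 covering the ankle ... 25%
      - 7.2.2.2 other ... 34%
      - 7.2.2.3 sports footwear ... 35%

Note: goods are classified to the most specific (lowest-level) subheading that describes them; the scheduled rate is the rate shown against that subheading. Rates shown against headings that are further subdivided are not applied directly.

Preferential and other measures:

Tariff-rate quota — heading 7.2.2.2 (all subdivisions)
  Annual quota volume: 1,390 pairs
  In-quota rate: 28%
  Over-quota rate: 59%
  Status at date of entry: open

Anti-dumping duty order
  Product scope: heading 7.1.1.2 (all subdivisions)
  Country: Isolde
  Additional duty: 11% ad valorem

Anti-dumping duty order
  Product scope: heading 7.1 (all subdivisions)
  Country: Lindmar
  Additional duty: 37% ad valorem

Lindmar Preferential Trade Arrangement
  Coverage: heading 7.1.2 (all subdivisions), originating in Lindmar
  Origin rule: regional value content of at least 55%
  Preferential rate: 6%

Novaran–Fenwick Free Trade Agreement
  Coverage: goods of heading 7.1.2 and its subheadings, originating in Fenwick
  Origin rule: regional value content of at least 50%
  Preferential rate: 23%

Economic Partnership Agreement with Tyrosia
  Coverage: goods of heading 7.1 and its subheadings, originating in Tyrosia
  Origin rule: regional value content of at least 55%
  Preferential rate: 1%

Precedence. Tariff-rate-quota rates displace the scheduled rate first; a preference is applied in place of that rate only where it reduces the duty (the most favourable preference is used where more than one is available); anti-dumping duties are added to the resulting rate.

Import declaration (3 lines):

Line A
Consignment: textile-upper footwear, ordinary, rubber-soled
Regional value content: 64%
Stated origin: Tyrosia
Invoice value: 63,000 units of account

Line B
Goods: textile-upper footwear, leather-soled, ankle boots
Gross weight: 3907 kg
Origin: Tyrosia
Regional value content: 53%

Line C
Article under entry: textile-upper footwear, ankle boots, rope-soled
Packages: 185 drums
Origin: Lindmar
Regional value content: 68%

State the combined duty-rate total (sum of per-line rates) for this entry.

49%

Line A: textile-upper → 7.1; rubber-soled → 7.1.1; ordinary → 7.1.1.2. Scheduled 21%. Tyrosia agreement on 7.1: RVC ≥ 55% → 1% available; preferential 1%. → 1%.
Line B: textile-upper → 7.1; leather-soled → 7.1.2; ankle boots → 7.1.2.2. Scheduled 2%. Tyrosia agreement on 7.1: RVC < 55%. → 2%.
Line C: textile-upper → 7.1; rope-soled → 7.1.3; ankle boots → 7.1.3.2. Scheduled 9%. Lindmar agreement on 7.1.2: 7.1.3.2 not covered; anti-dumping (Lindmar, 7.1): +37%; total 9% + 37% = 46%. → 46%.
Sum: 1% + 2% + 46% = 49%.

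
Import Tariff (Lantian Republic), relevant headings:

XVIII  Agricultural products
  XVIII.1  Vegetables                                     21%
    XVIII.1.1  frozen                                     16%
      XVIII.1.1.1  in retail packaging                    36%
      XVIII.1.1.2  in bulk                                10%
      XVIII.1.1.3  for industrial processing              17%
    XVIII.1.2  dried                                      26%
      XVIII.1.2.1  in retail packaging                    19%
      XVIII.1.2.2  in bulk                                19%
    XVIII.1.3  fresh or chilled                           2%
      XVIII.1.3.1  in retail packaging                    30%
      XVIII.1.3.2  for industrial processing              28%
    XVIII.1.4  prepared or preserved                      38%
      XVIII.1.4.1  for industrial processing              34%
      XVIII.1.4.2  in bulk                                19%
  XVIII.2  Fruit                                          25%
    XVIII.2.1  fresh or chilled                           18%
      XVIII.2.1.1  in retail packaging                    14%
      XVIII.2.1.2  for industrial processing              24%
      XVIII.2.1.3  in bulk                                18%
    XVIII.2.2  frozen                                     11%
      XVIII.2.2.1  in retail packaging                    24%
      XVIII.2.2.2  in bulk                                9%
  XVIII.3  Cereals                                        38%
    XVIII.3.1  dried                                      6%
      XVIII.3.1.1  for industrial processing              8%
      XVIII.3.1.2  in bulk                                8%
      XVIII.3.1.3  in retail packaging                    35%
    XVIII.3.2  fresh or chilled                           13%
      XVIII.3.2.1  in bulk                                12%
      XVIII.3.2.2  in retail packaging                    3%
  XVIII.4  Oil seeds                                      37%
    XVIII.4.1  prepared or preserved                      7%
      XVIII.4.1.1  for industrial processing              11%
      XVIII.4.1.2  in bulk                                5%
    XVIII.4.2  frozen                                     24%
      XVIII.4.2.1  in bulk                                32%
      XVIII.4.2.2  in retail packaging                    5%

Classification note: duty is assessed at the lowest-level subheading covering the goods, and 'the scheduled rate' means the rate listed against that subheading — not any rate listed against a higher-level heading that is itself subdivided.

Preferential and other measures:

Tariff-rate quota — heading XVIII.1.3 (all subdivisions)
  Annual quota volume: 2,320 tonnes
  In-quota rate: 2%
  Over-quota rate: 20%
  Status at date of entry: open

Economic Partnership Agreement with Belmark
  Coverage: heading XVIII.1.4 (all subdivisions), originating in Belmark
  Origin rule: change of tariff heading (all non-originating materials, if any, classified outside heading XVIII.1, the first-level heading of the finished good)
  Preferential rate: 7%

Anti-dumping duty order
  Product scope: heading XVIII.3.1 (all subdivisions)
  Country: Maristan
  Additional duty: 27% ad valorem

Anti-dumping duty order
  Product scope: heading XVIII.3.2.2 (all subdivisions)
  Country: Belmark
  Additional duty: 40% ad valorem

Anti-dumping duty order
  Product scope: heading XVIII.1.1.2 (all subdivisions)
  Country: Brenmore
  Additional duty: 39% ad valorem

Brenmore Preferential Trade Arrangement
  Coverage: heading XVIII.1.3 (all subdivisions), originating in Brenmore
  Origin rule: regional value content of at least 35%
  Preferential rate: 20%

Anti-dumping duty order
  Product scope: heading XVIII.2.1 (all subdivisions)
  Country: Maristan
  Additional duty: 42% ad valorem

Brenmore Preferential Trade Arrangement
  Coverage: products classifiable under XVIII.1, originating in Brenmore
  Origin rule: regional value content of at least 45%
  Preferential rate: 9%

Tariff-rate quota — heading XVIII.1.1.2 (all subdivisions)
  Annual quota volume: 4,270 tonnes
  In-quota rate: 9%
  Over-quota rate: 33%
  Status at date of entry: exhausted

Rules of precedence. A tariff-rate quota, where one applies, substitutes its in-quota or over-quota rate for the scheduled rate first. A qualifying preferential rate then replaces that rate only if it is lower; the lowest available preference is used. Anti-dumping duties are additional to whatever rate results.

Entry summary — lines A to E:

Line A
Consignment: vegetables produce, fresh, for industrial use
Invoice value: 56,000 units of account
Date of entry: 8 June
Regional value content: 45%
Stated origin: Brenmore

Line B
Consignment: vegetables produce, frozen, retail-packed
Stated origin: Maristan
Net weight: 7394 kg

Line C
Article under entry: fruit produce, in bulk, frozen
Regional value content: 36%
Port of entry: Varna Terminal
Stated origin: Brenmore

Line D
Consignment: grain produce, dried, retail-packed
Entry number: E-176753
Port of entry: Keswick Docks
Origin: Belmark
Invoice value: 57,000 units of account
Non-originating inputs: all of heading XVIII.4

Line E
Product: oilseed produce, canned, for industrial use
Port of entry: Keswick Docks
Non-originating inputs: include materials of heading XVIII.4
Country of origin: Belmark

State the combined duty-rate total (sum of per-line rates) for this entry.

93%

Line A: vegetables → XVIII.1; fresh → XVIII.1.3; for industrial use → XVIII.1.3.2. Scheduled 28%. quota on XVIII.1.3 open → in-quota 2%; Brenmore agreement on XVIII.1.3: RVC ≥ 35% → 20% available; Brenmore agreement on XVIII.1: RVC ≥ 45% → 9% available; preference 9% not lower than 2% → no reduction. → 2%.
Line B: vegetables → XVIII.1; frozen → XVIII.1.1; retail-packed → XVIII.1.1.1. Scheduled 36%. No special measure applies. → 36%.
Line C: fruit → XVIII.2; frozen → XVIII.2.2; in bulk → XVIII.2.2.2. Scheduled 9%. Brenmore agreement on XVIII.1.3: XVIII.2.2.2 not covered; Brenmore agreement on XVIII.1: XVIII.2.2.2 not covered. → 9%.
Line D: grain → XVIII.3; dried → XVIII.3.1; retail-packed → XVIII.3.1.3. Scheduled 35%. Belmark agreement on XVIII.1.4: XVIII.3.1.3 not covered. → 35%.
Line E: oilseed → XVIII.4; canned → XVIII.4.1; for industrial use → XVIII.4.1.1. Scheduled 11%. Belmark agreement on XVIII.1.4: XVIII.4.1.1 not covered. → 11%.
Sum: 2% + 36% + 9% + 35% + 11% = 93%.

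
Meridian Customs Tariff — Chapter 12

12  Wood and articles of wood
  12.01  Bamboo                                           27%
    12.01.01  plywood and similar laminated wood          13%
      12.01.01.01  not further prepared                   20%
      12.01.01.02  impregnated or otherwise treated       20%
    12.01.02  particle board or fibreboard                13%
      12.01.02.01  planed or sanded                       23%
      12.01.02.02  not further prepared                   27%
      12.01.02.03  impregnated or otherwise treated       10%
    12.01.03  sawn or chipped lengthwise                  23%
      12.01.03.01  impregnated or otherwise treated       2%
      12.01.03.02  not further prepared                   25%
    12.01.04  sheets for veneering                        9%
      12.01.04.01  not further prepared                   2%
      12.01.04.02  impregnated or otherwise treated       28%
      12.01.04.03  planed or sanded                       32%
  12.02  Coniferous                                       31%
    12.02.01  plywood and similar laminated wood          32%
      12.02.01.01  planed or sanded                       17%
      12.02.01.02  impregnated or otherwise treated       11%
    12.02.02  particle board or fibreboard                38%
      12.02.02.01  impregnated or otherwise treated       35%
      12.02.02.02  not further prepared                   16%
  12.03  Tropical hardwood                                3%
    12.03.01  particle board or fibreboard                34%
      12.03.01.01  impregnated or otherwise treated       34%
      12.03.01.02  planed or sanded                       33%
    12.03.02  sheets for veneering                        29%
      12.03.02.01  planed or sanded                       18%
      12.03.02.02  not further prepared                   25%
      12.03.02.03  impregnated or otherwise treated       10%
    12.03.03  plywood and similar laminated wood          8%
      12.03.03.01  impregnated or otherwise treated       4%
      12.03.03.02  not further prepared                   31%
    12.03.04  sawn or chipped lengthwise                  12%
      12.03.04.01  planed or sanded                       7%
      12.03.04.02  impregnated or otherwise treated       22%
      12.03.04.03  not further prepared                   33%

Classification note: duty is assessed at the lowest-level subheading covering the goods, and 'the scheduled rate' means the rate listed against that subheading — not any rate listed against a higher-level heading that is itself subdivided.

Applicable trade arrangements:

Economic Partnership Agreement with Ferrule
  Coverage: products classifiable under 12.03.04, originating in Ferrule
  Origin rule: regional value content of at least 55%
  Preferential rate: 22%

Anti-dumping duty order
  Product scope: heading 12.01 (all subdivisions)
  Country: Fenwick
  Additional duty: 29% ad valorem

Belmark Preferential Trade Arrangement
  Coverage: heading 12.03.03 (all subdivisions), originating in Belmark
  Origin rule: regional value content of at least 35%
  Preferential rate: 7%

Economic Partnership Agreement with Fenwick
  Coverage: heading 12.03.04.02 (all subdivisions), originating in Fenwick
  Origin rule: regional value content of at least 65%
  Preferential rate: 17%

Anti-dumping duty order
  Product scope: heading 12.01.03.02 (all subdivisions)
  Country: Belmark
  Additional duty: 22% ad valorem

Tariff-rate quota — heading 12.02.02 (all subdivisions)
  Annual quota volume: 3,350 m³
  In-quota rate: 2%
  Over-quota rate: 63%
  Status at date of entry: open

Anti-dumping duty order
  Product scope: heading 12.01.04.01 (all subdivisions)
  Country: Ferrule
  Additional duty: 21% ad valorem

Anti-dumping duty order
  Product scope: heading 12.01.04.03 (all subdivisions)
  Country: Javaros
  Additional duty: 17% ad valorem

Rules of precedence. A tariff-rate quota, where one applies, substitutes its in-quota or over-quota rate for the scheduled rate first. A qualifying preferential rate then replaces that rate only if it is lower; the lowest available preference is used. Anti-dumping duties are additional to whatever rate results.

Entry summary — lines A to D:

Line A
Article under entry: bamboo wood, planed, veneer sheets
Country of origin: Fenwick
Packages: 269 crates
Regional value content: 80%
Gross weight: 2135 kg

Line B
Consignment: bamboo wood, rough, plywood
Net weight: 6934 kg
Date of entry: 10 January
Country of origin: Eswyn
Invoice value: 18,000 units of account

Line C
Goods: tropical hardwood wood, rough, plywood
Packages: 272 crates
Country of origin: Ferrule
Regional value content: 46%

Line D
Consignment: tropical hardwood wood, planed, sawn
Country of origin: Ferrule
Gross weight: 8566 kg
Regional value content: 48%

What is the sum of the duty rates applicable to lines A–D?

119%

Line A: bamboo → 12.01; veneer sheets → 12.01.04; planed → 12.01.04.03. Scheduled 32%. Fenwick agreement on 12.03.04.02: 12.01.04.03 not covered; anti-dumping (Fenwick, 12.01): +29%; total 32% + 29% = 61%. → 61%.
Line B: bamboo → 12.01; plywood → 12.01.01; rough → 12.01.01.01. Scheduled 20%. No special measure applies. → 20%.
Line C: tropical hardwood → 12.03; plywood → 12.03.03; rough → 12.03.03.02. Scheduled 31%. Ferrule agreement on 12.03.04: 12.03.03.02 not covered. → 31%.
Line D: tropical hardwood → 12.03; sawn → 12.03.04; planed → 12.03.04.01. Scheduled 7%. Ferrule agreement on 12.03.04: RVC < 55%. → 7%.
Sum: 61% + 20% + 31% + 7% = 119%.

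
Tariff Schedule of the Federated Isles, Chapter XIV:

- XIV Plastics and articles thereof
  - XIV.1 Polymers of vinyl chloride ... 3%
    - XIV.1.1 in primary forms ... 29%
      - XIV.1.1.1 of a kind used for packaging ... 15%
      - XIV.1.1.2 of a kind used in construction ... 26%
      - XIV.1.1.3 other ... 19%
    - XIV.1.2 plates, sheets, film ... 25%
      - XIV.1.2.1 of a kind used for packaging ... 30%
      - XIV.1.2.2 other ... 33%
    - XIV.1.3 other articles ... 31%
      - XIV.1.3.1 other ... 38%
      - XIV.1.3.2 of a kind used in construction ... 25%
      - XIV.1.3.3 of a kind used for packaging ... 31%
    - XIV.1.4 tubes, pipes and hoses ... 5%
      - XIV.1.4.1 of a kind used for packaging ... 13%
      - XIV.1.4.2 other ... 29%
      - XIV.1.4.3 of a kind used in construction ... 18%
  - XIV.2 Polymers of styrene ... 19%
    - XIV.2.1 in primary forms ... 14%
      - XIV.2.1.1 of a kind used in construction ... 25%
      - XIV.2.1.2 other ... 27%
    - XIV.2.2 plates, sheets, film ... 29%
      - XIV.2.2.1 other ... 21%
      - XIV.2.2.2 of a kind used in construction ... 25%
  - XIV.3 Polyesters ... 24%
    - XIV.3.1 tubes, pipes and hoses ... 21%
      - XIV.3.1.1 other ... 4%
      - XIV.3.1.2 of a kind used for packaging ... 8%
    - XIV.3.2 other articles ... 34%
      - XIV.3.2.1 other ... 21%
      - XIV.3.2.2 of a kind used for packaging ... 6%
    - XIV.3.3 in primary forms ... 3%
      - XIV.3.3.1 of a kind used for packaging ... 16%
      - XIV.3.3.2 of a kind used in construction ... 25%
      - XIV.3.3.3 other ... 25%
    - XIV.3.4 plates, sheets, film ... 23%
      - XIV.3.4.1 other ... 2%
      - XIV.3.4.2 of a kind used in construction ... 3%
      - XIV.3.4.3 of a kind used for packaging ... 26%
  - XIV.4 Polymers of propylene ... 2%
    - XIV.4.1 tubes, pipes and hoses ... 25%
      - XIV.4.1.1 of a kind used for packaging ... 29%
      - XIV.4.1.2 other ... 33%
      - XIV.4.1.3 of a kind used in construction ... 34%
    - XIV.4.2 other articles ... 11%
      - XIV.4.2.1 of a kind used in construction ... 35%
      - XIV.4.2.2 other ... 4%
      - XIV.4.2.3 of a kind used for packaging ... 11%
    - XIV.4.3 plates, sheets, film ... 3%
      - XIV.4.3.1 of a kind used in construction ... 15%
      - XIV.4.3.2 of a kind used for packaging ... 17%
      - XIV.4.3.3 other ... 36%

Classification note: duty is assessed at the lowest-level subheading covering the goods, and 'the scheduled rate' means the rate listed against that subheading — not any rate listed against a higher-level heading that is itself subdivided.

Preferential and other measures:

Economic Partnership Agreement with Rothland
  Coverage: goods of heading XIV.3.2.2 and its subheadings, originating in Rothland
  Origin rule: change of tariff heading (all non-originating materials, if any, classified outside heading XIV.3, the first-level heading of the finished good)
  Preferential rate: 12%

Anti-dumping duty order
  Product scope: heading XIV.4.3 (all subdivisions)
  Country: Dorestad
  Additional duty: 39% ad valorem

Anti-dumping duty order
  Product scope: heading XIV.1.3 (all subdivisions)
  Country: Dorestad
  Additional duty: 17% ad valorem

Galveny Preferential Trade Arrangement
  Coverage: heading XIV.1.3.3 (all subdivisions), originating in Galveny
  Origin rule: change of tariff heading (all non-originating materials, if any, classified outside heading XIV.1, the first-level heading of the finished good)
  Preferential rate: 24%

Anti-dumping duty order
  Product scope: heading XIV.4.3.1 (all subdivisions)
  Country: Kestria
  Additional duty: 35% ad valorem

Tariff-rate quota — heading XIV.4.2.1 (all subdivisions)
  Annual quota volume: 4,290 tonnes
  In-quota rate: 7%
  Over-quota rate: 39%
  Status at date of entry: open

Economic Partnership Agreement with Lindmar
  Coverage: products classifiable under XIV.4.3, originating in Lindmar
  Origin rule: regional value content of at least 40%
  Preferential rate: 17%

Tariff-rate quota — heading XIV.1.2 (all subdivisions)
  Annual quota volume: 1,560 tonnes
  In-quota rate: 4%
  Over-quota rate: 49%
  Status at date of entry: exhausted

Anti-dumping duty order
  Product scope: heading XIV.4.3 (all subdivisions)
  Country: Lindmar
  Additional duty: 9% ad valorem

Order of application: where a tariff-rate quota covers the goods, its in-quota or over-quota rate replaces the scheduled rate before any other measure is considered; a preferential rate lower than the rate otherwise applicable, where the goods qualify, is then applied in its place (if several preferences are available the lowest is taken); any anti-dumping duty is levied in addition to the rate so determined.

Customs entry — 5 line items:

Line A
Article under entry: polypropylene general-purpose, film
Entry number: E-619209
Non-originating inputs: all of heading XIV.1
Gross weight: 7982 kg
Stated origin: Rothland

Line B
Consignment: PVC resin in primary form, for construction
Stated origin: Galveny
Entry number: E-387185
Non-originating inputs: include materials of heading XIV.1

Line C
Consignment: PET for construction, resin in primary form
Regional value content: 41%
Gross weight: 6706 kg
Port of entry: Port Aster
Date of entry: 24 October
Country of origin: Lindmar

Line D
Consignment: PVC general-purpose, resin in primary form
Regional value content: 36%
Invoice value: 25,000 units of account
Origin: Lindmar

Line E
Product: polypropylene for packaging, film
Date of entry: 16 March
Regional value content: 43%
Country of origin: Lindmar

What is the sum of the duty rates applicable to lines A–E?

132%

Line A: polypropylene → XIV.4; film → XIV.4.3; general-purpose → XIV.4.3.3. Scheduled 36%. Rothland agreement on XIV.3.2.2: XIV.4.3.3 not covered. → 36%.
Line B: PVC → XIV.1; resin in primary form → XIV.1.1; for construction → XIV.1.1.2. Scheduled 26%. Galveny agreement on XIV.1.3.3: XIV.1.1.2 not covered. → 26%.
Line C: PET → XIV.3; resin in primary form → XIV.3.3; for construction → XIV.3.3.2. Scheduled 25%. Lindmar agreement on XIV.4.3: XIV.3.3.2 not covered. → 25%.
Line D: PVC → XIV.1; resin in primary form → XIV.1.1; general-purpose → XIV.1.1.3. Scheduled 19%. Lindmar agreement on XIV.4.3: XIV.1.1.3 not covered. → 19%.
Line E: polypropylene → XIV.4; film → XIV.4.3; for packaging → XIV.4.3.2. Scheduled 17%. Lindmar agreement on XIV.4.3: RVC ≥ 40% → 17% available; preference 17% not lower than 17% → no reduction; anti-dumping (Lindmar, XIV.4.3): +9%; total 17% + 9% = 26%. → 26%.
Sum: 36% + 26% + 25% + 19% + 26% = 132%.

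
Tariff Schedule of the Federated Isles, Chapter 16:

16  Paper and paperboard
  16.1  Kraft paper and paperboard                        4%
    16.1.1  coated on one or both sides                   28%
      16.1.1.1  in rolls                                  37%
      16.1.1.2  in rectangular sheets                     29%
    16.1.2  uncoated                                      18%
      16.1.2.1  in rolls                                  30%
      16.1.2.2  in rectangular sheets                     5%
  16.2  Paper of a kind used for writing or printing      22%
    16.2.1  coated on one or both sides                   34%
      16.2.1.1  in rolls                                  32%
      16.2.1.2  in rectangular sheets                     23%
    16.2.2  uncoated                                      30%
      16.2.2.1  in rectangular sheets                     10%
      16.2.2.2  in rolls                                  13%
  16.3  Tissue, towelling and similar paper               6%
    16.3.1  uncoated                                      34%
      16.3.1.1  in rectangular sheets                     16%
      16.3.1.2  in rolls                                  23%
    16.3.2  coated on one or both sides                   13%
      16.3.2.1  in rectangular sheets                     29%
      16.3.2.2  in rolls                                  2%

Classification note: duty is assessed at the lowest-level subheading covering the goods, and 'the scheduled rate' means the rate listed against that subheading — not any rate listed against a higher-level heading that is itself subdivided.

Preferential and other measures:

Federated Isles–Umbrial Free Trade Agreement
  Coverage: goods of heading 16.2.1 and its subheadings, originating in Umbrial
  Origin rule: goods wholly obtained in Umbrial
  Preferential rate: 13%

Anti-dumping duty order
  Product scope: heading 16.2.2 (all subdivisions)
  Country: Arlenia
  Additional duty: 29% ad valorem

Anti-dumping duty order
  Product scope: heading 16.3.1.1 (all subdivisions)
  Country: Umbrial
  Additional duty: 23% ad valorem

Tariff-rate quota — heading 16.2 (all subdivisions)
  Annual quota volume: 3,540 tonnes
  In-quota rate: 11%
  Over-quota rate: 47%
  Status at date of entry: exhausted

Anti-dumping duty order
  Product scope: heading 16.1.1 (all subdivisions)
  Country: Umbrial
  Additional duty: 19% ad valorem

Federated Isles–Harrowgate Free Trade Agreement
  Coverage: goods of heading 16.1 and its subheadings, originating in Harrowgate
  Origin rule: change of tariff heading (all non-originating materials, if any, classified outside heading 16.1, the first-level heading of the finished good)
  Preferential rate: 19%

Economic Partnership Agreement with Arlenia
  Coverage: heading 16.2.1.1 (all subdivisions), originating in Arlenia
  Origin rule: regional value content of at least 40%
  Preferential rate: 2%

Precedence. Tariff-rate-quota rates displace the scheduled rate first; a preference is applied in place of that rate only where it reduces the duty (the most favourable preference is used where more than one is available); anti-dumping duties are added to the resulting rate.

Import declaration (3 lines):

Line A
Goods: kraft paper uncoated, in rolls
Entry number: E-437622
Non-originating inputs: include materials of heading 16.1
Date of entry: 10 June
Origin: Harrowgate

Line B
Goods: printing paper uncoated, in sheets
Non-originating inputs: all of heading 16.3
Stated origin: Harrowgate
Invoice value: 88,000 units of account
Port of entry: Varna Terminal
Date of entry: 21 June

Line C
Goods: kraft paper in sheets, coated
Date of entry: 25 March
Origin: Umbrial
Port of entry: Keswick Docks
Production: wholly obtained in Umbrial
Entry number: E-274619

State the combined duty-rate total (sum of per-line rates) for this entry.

Line A: kraft paper → 16.1; uncoated → 16.1.2; in rolls → 16.1.2.1. Scheduled 30%. Harrowgate agreement on 16.1: CTH not met. → 30%.
Line B: printing paper → 16.2; uncoated → 16.2.2; in sheets → 16.2.2.1. Scheduled 10%. quota on 16.2 exhausted → over-quota 47%; Harrowgate agreement on 16.1: 16.2.2.1 not covered. → 47%.
Line C: kraft paper → 16.1; coated → 16.1.1; in sheets → 16.1.1.2. Scheduled 29%. Umbrial agreement on 16.2.1: 16.1.1.2 not covered; anti-dumping (Umbrial, 16.1.1): +19%; total 29% + 19% = 48%. → 48%.
Sum: 30% + 47% + 48% = 125%.

125%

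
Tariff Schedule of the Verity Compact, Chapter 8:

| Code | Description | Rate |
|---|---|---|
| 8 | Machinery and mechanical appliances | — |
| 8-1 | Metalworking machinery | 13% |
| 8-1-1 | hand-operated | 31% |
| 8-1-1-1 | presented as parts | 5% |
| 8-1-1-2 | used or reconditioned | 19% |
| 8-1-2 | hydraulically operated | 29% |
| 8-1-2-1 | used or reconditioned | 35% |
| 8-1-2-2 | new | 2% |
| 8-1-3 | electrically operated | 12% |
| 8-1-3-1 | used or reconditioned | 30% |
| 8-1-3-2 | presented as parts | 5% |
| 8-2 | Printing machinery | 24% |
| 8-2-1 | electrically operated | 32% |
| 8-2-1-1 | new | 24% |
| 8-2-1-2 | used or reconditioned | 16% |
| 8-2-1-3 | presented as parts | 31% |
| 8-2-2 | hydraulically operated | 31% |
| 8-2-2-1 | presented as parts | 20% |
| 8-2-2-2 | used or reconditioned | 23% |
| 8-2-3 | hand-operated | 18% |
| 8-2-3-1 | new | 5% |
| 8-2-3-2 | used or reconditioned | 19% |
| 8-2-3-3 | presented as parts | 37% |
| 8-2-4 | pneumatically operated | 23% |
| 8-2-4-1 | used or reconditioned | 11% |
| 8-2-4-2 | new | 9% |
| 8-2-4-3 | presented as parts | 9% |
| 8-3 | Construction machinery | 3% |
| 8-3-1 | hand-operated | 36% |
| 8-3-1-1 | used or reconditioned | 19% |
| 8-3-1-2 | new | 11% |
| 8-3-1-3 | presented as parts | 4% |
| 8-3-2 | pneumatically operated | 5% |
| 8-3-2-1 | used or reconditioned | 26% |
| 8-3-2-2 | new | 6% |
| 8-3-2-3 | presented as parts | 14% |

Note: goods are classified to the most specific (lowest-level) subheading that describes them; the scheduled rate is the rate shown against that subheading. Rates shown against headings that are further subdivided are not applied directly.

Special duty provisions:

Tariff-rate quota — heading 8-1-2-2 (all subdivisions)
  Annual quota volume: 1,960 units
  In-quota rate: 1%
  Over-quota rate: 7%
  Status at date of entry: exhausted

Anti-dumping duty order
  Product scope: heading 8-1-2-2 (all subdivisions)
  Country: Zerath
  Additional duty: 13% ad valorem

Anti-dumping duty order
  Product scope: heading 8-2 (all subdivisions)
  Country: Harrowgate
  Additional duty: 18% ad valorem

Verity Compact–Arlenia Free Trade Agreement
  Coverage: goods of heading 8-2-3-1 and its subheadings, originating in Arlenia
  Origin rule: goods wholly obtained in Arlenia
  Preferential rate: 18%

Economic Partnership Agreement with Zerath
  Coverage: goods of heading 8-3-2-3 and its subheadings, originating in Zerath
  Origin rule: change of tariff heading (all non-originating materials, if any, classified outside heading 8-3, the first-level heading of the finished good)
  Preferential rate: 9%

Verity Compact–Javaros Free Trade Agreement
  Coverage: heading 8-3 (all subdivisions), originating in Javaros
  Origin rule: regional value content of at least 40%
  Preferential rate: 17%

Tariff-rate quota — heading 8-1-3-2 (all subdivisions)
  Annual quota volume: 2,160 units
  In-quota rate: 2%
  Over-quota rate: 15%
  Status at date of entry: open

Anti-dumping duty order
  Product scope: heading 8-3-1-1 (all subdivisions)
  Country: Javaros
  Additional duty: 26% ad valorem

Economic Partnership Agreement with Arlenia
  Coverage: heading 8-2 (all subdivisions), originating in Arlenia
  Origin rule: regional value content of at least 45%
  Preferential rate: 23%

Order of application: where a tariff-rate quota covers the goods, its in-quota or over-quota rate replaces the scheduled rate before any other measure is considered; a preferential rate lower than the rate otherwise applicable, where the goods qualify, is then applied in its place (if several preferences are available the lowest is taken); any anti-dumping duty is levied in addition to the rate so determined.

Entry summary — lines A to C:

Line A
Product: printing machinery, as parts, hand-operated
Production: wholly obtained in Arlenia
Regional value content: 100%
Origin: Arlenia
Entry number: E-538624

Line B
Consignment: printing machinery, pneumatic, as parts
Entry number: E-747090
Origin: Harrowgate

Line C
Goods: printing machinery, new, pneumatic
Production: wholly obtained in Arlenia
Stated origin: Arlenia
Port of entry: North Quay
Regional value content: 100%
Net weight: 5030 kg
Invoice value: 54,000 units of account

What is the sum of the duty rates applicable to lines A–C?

Line A: printing → 8-2; hand-operated → 8-2-3; as parts → 8-2-3-3. Scheduled 37%. Arlenia agreement on 8-2-3-1: 8-2-3-3 not covered; Arlenia agreement on 8-2: RVC ≥ 45% → 23% available; preferential 23%. → 23%.
Line B: printing → 8-2; pneumatic → 8-2-4; as parts → 8-2-4-3. Scheduled 9%. anti-dumping (Harrowgate, 8-2): +18%; total 9% + 18% = 27%. → 27%.
Line C: printing → 8-2; pneumatic → 8-2-4; new → 8-2-4-2. Scheduled 9%. Arlenia agreement on 8-2-3-1: 8-2-4-2 not covered; Arlenia agreement on 8-2: RVC ≥ 45% → 23% available; preference 23% not lower than 9% → no reduction. → 9%.
Sum: 23% + 27% + 9% = 59%.

59%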